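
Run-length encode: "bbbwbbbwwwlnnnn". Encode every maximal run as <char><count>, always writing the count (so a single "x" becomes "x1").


String: "bbbwbbbwwwlnnnn"
Scanning for consecutive runs:
  'b' x 3
  'w' x 1
  'b' x 3
  'w' x 3
  'l' x 1
  'n' x 4
RLE = "b3w1b3w3l1n4"


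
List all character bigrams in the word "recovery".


Word: "recovery" (length 8)
Number of bigrams = 8 - 2 + 1 = 7
  Position 0: "re"
  Position 1: "ec"
  Position 2: "co"
  Position 3: "ov"
  Position 4: "ve"
  Position 5: "er"
  Position 6: "ry"
Bigrams = "re", "ec", "co", "ov", "ve", "er", "ry"


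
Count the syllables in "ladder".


Word: "ladder"
Syllable breakdown: lad | der
Counting: 2 parts
= 2 syllables


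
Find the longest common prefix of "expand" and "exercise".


Word 1: "expand"
Word 2: "exercise"
Comparing from start:
  Pos 0: 'e' == 'e'
  Pos 1: 'x' == 'x'
  Pos 2: 'p' != 'e' (stop)
LCP = "ex" (length 2)


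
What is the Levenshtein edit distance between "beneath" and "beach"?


Word 1: "beneath" (length 7)
Word 2: "beach" (length 5)
One optimal edit sequence (insert/delete/substitute each cost 1):
  1. keep 'b'
  2. delete 'e'  (+1)
  3. delete 'n'  (+1)
  4. keep 'e'
  5. keep 'a'
  6. substitute 't' -> 'c'  (+1)
  7. keep 'h'
Total edit operations: 3
Edit distance = 3


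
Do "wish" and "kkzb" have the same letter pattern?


Pattern of "wish": [0, 1, 2, 3]
Pattern of "kkzb": [0, 0, 1, 2]
Patterns do not match
Same pattern = No


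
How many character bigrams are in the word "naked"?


Word: "naked" (length 5)
Number of 2-grams = length - 2 + 1 = 5 - 2 + 1
= 4


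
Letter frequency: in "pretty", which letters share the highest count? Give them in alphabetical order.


Word: "pretty"
Letter counts:
  'e': 1
  'p': 1
  'r': 1
  't': 2
  'y': 1
Maximum count = 2
Most frequent = 't' (2 times each)


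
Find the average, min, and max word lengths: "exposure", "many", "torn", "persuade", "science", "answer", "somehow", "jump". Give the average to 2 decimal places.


Lengths: "exposure"=8, "many"=4, "torn"=4, "persuade"=8, "science"=7, "answer"=6, "somehow"=7, "jump"=4
Sum = 48, Count = 8
Average = 48/8 = 6.00
= avg=6.00, min=4, max=8


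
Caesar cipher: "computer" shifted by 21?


Word: "computer"
Shift: 21
Each letter → (letter + shift) mod 26:
  'c' (2) + 21 = 23 → 'x'
  'o' (14) + 21 = 9 → 'j'
  'm' (12) + 21 = 7 → 'h'
  'p' (15) + 21 = 10 → 'k'
  'u' (20) + 21 = 15 → 'p'
  't' (19) + 21 = 14 → 'o'
  'e' (4) + 21 = 25 → 'z'
  'r' (17) + 21 = 12 → 'm'
Result = "xjhkpozm"


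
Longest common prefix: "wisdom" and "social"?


Word 1: "wisdom"
Word 2: "social"
Comparing from start:
  Pos 0: 'w' != 's' (stop)
LCP = "" (length 0)


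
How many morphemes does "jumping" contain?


Word: "jumping"
Morphemes: jump | -ing
Each morpheme carries meaning
= 2 morphemes


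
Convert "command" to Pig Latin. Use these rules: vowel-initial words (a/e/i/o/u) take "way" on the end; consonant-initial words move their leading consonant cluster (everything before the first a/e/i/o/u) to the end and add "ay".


Word: "command"
Starts with consonant(s) → move to end, add 'ay'
Consonant cluster: "c"
Pig Latin = "ommandcay"


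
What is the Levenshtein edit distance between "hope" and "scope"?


Word 1: "hope" (length 4)
Word 2: "scope" (length 5)
One optimal edit sequence (insert/delete/substitute each cost 1):
  1. insert 's'  (+1)
  2. substitute 'h' -> 'c'  (+1)
  3. keep 'o'
  4. keep 'p'
  5. keep 'e'
Total edit operations: 2
Edit distance = 2


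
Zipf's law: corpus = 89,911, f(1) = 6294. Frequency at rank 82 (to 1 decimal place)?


Zipf's law: f(r) = f(1) / r
f(1) = 6294
f(82) = 6294 / 82
= 76.8 occurrences


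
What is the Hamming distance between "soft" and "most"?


Comparing character by character (same length = 4):
  Pos 0: 's' vs 'm' !=
  Pos 1: 'o' vs 'o' =
  Pos 2: 'f' vs 's' !=
  Pos 3: 't' vs 't' =
Hamming distance = 2


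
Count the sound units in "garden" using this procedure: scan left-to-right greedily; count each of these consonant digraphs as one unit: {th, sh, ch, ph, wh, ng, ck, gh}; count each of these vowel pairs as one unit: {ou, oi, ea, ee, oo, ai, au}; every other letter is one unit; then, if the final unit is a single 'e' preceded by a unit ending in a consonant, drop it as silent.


Word: "garden" (6 letters)
Left-to-right scan:
  1. 'g' (letter)
  2. 'a' (letter)
  3. 'r' (letter)
  4. 'd' (letter)
  5. 'e' (letter)
  6. 'n' (letter)
Units from scan: 6
Sound units = 6 units


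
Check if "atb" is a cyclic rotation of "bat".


Word: "bat", Candidate: "atb"
Method: check if candidate is substring of word+word
"batbat" contains "atb"? Yes
Is rotation = Yes


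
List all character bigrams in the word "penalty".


Word: "penalty" (length 7)
Number of bigrams = 7 - 2 + 1 = 6
  Position 0: "pe"
  Position 1: "en"
  Position 2: "na"
  Position 3: "al"
  Position 4: "lt"
  Position 5: "ty"
Bigrams = "pe", "en", "na", "al", "lt", "ty"


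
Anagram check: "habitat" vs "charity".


Word 1: "habitat" → sorted: aabhitt
Word 2: "charity" → sorted: achirty
Same letters? aabhitt != achirty
Anagram = No


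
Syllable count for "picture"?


Word: "picture"
Syllable breakdown: pic · ture
Counting: 2 parts
= 2 syllables


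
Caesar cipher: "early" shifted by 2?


Word: "early"
Shift: 2
Each letter → (letter + shift) mod 26:
  'e' (4) + 2 = 6 → 'g'
  'a' (0) + 2 = 2 → 'c'
  'r' (17) + 2 = 19 → 't'
  'l' (11) + 2 = 13 → 'n'
  'y' (24) + 2 = 0 → 'a'
Result = "gctna"


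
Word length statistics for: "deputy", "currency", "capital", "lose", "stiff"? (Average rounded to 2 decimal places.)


Lengths: "deputy"=6, "currency"=8, "capital"=7, "lose"=4, "stiff"=5
Sum = 30, Count = 5
Average = 30/5 = 6.00
= avg=6.00, min=4, max=8


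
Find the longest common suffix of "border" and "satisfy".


Word 1: "border"
Word 2: "satisfy"
Comparing from end:
  Pos -1: 'r' != 'y' (stop)
LCS = "" (length 0)


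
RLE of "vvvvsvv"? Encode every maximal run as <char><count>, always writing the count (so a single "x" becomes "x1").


String: "vvvvsvv"
Scanning for consecutive runs:
  'v' x 4
  's' x 1
  'v' x 2
RLE = "v4s1v2"


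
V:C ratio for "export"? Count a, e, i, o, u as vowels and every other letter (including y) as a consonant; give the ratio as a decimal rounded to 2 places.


Word: "export"
Vowels (a,e,i,o,u): 2
Consonants: 4
Ratio = 2/4
= 0.50


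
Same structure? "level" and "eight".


Pattern of "level": [0, 1, 2, 1, 0]
Pattern of "eight": [0, 1, 2, 3, 4]
Patterns do not match
Same pattern = No


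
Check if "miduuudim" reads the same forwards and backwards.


Word: "miduuudim"
Reversed: "miduuudim"
Forward == Backward? miduuudim == miduuudim
Palindrome = Yes


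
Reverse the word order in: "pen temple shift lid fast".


Original: "pen temple shift lid fast"
Words (1..n): pen | temple | shift | lid | fast
Reversed (n..1): fast | lid | shift | temple | pen
Result = "fast lid shift temple pen"


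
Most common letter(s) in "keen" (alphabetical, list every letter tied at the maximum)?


Word: "keen"
Letter counts:
  'e': 2
  'k': 1
  'n': 1
Maximum count = 2
Most frequent = 'e' (2 times each)


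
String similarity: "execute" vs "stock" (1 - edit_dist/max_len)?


Word 1: "execute" (length 7)
Word 2: "stock" (length 5)
One optimal edit sequence:
  1. substitute 'e' -> 's'  (+1)
  2. substitute 'x' -> 't'  (+1)
  3. substitute 'e' -> 'o'  (+1)
  4. keep 'c'
  5. delete 'u'  (+1)
  6. delete 't'  (+1)
  7. substitute 'e' -> 'k'  (+1)
Edit distance = 6
Max length = max(7, 5) = 7
Similarity = 1 - 6/7
= 0.1429


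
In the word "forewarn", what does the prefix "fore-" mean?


Prefix: fore-
As in: forewarn -> fore- + warn
Meaning = before


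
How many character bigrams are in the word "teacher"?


Word: "teacher" (length 7)
Number of 2-grams = length - 2 + 1 = 7 - 2 + 1
= 6


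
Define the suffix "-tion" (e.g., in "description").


Suffix: -tion
Example: description = describe + -tion, with a spelling change
Meaning = act or process


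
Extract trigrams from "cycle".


Word: "cycle" (length 5)
Number of trigrams = 5 - 3 + 1 = 3
  Position 0: "cyc"
  Position 1: "ycl"
  Position 2: "cle"
Trigrams = "cyc", "ycl", "cle"


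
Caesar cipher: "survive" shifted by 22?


Word: "survive"
Shift: 22
Each letter → (letter + shift) mod 26:
  's' (18) + 22 = 14 → 'o'
  'u' (20) + 22 = 16 → 'q'
  'r' (17) + 22 = 13 → 'n'
  'v' (21) + 22 = 17 → 'r'
  'i' (8) + 22 = 4 → 'e'
  'v' (21) + 22 = 17 → 'r'
  'e' (4) + 22 = 0 → 'a'
Result = "oqnrera"


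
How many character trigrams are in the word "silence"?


Word: "silence" (length 7)
Number of 3-grams = length - 3 + 1 = 7 - 3 + 1
= 5


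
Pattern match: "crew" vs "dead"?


Pattern of "crew": [0, 1, 2, 3]
Pattern of "dead": [0, 1, 2, 0]
Patterns do not match
Same pattern = No


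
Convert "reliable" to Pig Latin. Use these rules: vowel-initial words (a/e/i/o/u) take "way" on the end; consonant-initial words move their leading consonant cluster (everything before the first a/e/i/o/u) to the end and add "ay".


Word: "reliable"
Starts with consonant(s) → move to end, add 'ay'
Consonant cluster: "r"
Pig Latin = "eliableray"


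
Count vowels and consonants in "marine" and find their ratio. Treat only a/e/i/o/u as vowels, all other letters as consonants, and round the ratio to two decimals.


Word: "marine"
Vowels (a,e,i,o,u): 3
Consonants: 3
Ratio = 3/3
= 1.00


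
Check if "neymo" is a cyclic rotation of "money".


Word: "money", Candidate: "neymo"
Method: check if candidate is substring of word+word
"moneymoney" contains "neymo"? Yes
Is rotation = Yes


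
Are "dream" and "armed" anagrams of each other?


Word 1: "dream" → sorted: ademr
Word 2: "armed" → sorted: ademr
Same letters? ademr == ademr
Anagram = Yes


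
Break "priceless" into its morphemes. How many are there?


Word: "priceless"
Morphemes: price + -less
Each morpheme carries meaning
= 2 morphemes


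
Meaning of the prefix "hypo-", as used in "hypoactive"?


Prefix: hypo-
Example: hypoactive (hypo- + active)
Meaning = under / below normal


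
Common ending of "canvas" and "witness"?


Word 1: "canvas"
Word 2: "witness"
Comparing from end:
  Pos -1: 's' == 's'
  Pos -2: 'a' != 's' (stop)
LCS = "s" (length 1)


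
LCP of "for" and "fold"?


Word 1: "for"
Word 2: "fold"
Comparing from start:
  Pos 0: 'f' == 'f'
  Pos 1: 'o' == 'o'
  Pos 2: 'r' != 'l' (stop)
LCP = "fo" (length 2)


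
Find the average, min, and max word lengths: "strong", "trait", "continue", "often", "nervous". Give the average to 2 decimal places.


Lengths: "strong"=6, "trait"=5, "continue"=8, "often"=5, "nervous"=7
Sum = 31, Count = 5
Average = 31/5 = 6.20
= avg=6.20, min=5, max=8


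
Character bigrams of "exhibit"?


Word: "exhibit" (length 7)
Number of bigrams = 7 - 2 + 1 = 6
  Position 0: "ex"
  Position 1: "xh"
  Position 2: "hi"
  Position 3: "ib"
  Position 4: "bi"
  Position 5: "it"
Bigrams = "ex", "xh", "hi", "ib", "bi", "it"


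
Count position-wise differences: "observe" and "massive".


Comparing character by character (same length = 7):
  Pos 0: 'o' vs 'm' !=
  Pos 1: 'b' vs 'a' !=
  Pos 2: 's' vs 's' =
  Pos 3: 'e' vs 's' !=
  Pos 4: 'r' vs 'i' !=
  Pos 5: 'v' vs 'v' =
  Pos 6: 'e' vs 'e' =
Hamming distance = 4


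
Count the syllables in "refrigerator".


Word: "refrigerator"
Syllable breakdown: re / frig / er / a / tor
Counting: 5 parts
= 5 syllables


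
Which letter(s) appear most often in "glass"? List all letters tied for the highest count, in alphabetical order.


Word: "glass"
Letter counts:
  'a': 1
  'g': 1
  'l': 1
  's': 2
Maximum count = 2
Most frequent = 's' (2 times each)


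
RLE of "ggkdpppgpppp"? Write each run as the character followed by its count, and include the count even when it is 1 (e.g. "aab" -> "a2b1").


String: "ggkdpppgpppp"
Scanning for consecutive runs:
  'g' x 2
  'k' x 1
  'd' x 1
  'p' x 3
  'g' x 1
  'p' x 4
RLE = "g2k1d1p3g1p4"


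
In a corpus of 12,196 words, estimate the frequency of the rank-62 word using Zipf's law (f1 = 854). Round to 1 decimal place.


Zipf's law: f(r) = f(1) / r
f(1) = 854
f(62) = 854 / 62
= 13.8 occurrences


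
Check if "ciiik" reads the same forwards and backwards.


Word: "ciiik"
Reversed: "kiiic"
Forward == Backward? ciiik != kiiic
Palindrome = No


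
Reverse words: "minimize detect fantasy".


Original: "minimize detect fantasy"
Words (1..n): minimize | detect | fantasy
Reversed (n..1): fantasy | detect | minimize
Result = "fantasy detect minimize"


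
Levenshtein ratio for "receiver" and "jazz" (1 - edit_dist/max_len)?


Word 1: "receiver" (length 8)
Word 2: "jazz" (length 4)
One optimal edit sequence:
  1. delete 'r'  (+1)
  2. delete 'e'  (+1)
  3. delete 'c'  (+1)
  4. delete 'e'  (+1)
  5. substitute 'i' -> 'j'  (+1)
  6. substitute 'v' -> 'a'  (+1)
  7. substitute 'e' -> 'z'  (+1)
  8. substitute 'r' -> 'z'  (+1)
Edit distance = 8
Max length = max(8, 4) = 8
Similarity = 1 - 8/8
= 0.0000


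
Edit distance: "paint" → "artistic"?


Word 1: "paint" (length 5)
Word 2: "artistic" (length 8)
One optimal edit sequence (insert/delete/substitute each cost 1):
  1. insert 'a'  (+1)
  2. substitute 'p' -> 'r'  (+1)
  3. substitute 'a' -> 't'  (+1)
  4. keep 'i'
  5. substitute 'n' -> 's'  (+1)
  6. keep 't'
  7. insert 'i'  (+1)
  8. insert 'c'  (+1)
Total edit operations: 6
Edit distance = 6


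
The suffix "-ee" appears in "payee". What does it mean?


Suffix: -ee
Example: payee (pay + -ee)
Meaning = one who receives


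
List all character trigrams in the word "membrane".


Word: "membrane" (length 8)
Number of trigrams = 8 - 3 + 1 = 6
  Position 0: "mem"
  Position 1: "emb"
  Position 2: "mbr"
  Position 3: "bra"
  Position 4: "ran"
  Position 5: "ane"
Trigrams = "mem", "emb", "mbr", "bra", "ran", "ane"


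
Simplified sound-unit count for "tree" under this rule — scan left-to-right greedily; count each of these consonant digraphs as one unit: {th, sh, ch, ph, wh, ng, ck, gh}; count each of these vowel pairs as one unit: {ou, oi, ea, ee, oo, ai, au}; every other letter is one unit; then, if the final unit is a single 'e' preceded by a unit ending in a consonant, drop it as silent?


Word: "tree" (4 letters)
Left-to-right scan:
  (1) 't' (letter)
  (2) 'r' (letter)
  (3) 'ee' (vowel-pair)
Units from scan: 3
Sound units = 3 units


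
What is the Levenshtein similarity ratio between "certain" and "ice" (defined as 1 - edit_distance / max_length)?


Word 1: "certain" (length 7)
Word 2: "ice" (length 3)
One optimal edit sequence:
  1. insert 'i'  (+1)
  2. keep 'c'
  3. keep 'e'
  4. delete 'r'  (+1)
  5. delete 't'  (+1)
  6. delete 'a'  (+1)
  7. delete 'i'  (+1)
  8. delete 'n'  (+1)
Edit distance = 6
Max length = max(7, 3) = 7
Similarity = 1 - 6/7
= 0.1429


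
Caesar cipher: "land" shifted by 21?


Word: "land"
Shift: 21
Each letter → (letter + shift) mod 26:
  'l' (11) + 21 = 6 → 'g'
  'a' (0) + 21 = 21 → 'v'
  'n' (13) + 21 = 8 → 'i'
  'd' (3) + 21 = 24 → 'y'
Result = "gviy"


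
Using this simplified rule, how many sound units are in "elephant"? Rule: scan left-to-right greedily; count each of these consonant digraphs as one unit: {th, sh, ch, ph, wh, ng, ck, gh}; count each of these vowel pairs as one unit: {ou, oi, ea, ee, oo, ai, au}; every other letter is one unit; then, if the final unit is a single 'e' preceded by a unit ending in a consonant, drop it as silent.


Word: "elephant" (8 letters)
Left-to-right scan:
  [1] 'e' (letter)
  [2] 'l' (letter)
  [3] 'e' (letter)
  [4] 'ph' (digraph)
  [5] 'a' (letter)
  [6] 'n' (letter)
  [7] 't' (letter)
Units from scan: 7
Sound units = 7 units


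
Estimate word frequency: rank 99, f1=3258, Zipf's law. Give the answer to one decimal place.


Zipf's law: f(r) = f(1) / r
f(1) = 3258
f(99) = 3258 / 99
= 32.9 occurrences


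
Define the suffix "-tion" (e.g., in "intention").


Suffix: -tion
As in: intention -> intend + -tion, with a spelling change
Meaning = act or process


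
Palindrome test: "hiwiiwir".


Word: "hiwiiwir"
Reversed: "riwiiwih"
Forward == Backward? hiwiiwir != riwiiwih
Palindrome = No


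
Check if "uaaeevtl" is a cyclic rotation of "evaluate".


Word: "evaluate", Candidate: "uaaeevtl"
Method: check if candidate is substring of word+word
"evaluateevaluate" contains "uaaeevtl"? No
Is rotation = No


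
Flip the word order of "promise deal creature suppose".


Original: "promise deal creature suppose"
Words (1..n): promise | deal | creature | suppose
Reversed (n..1): suppose | creature | deal | promise
Result = "suppose creature deal promise"


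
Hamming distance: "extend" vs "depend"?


Comparing character by character (same length = 6):
  Pos 0: 'e' vs 'd' !=
  Pos 1: 'x' vs 'e' !=
  Pos 2: 't' vs 'p' !=
  Pos 3: 'e' vs 'e' =
  Pos 4: 'n' vs 'n' =
  Pos 5: 'd' vs 'd' =
Hamming distance = 3


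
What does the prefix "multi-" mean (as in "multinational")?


Prefix: multi-
Example: multinational (multi- + national)
Meaning = many


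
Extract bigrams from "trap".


Word: "trap" (length 4)
Number of bigrams = 4 - 2 + 1 = 3
  Position 0: "tr"
  Position 1: "ra"
  Position 2: "ap"
Bigrams = "tr", "ra", "ap"


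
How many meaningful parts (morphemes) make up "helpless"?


Word: "helpless"
Morphemes: help | -less
Each morpheme carries meaning
= 2 morphemes


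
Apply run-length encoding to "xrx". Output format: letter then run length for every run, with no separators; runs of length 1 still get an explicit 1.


String: "xrx"
Scanning for consecutive runs:
  'x' x 1
  'r' x 1
  'x' x 1
RLE = "x1r1x1"


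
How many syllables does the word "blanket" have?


Word: "blanket"
Syllable breakdown: blan · ket
Counting: 2 parts
= 2 syllables


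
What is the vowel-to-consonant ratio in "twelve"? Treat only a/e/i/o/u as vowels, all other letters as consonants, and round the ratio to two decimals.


Word: "twelve"
Vowels (a,e,i,o,u): 2
Consonants: 4
Ratio = 2/4
= 0.50


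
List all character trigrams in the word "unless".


Word: "unless" (length 6)
Number of trigrams = 6 - 3 + 1 = 4
  Position 0: "unl"
  Position 1: "nle"
  Position 2: "les"
  Position 3: "ess"
Trigrams = "unl", "nle", "les", "ess"


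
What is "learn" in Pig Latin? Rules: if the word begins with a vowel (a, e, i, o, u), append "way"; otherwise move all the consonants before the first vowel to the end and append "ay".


Word: "learn"
Starts with consonant(s) → move to end, add 'ay'
Consonant cluster: "l"
Pig Latin = "earnlay"


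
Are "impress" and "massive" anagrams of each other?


Word 1: "impress" → sorted: eimprss
Word 2: "massive" → sorted: aeimssv
Same letters? eimprss != aeimssv
Anagram = No


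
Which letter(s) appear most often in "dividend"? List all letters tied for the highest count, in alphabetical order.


Word: "dividend"
Letter counts:
  'd': 3
  'e': 1
  'i': 2
  'n': 1
  'v': 1
Maximum count = 3
Most frequent = 'd' (3 times each)


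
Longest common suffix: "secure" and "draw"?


Word 1: "secure"
Word 2: "draw"
Comparing from end:
  Pos -1: 'e' != 'w' (stop)
LCS = "" (length 0)


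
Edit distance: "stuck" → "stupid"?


Word 1: "stuck" (length 5)
Word 2: "stupid" (length 6)
One optimal edit sequence (insert/delete/substitute each cost 1):
  1. keep 's'
  2. keep 't'
  3. keep 'u'
  4. insert 'p'  (+1)
  5. substitute 'c' -> 'i'  (+1)
  6. substitute 'k' -> 'd'  (+1)
Total edit operations: 3
Edit distance = 3


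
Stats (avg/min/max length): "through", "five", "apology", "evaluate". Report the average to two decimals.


Lengths: "through"=7, "five"=4, "apology"=7, "evaluate"=8
Sum = 26, Count = 4
Average = 26/4 = 6.50
= avg=6.50, min=4, max=8


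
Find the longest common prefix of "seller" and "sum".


Word 1: "seller"
Word 2: "sum"
Comparing from start:
  Pos 0: 's' == 's'
  Pos 1: 'e' != 'u' (stop)
LCP = "s" (length 1)


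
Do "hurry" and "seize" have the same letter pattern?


Pattern of "hurry": [0, 1, 2, 2, 3]
Pattern of "seize": [0, 1, 2, 3, 1]
Patterns do not match
Same pattern = No


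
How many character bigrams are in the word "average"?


Word: "average" (length 7)
Number of 2-grams = length - 2 + 1 = 7 - 2 + 1
= 6


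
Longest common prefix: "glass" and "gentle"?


Word 1: "glass"
Word 2: "gentle"
Comparing from start:
  Pos 0: 'g' == 'g'
  Pos 1: 'l' != 'e' (stop)
LCP = "g" (length 1)


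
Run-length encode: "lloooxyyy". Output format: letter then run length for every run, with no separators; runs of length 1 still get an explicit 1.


String: "lloooxyyy"
Scanning for consecutive runs:
  'l' x 2
  'o' x 3
  'x' x 1
  'y' x 3
RLE = "l2o3x1y3"


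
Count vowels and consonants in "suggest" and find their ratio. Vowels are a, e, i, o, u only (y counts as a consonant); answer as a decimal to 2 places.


Word: "suggest"
Vowels (a,e,i,o,u): 2
Consonants: 5
Ratio = 2/5
= 0.40


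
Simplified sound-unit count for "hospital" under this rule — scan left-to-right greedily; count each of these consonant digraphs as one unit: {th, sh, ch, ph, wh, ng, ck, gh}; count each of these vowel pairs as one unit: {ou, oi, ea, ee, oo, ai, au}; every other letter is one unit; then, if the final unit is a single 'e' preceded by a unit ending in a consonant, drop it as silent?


Word: "hospital" (8 letters)
Left-to-right scan:
  [1] 'h' (letter)
  [2] 'o' (letter)
  [3] 's' (letter)
  [4] 'p' (letter)
  [5] 'i' (letter)
  [6] 't' (letter)
  [7] 'a' (letter)
  [8] 'l' (letter)
Units from scan: 8
Sound units = 8 units


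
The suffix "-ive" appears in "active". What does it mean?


Suffix: -ive
As in: active -> act + -ive
Meaning = tending to


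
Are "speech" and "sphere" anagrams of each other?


Word 1: "speech" → sorted: ceehps
Word 2: "sphere" → sorted: eehprs
Same letters? ceehps != eehprs
Anagram = No


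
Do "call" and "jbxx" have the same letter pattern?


Pattern of "call": [0, 1, 2, 2]
Pattern of "jbxx": [0, 1, 2, 2]
Patterns match
Same pattern = Yes


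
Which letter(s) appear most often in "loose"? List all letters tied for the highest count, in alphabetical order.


Word: "loose"
Letter counts:
  'e': 1
  'l': 1
  'o': 2
  's': 1
Maximum count = 2
Most frequent = 'o' (2 times each)


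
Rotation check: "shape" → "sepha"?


Word: "shape", Candidate: "sepha"
Method: check if candidate is substring of word+word
"shapeshape" contains "sepha"? No
Is rotation = No


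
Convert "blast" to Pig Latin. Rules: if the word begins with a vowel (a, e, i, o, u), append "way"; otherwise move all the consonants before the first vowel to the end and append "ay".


Word: "blast"
Starts with consonant(s) → move to end, add 'ay'
Consonant cluster: "bl"
Pig Latin = "astblay"


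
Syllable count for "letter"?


Word: "letter"
Syllable breakdown: let | ter
Counting: 2 parts
= 2 syllables


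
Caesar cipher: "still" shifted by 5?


Word: "still"
Shift: 5
Each letter → (letter + shift) mod 26:
  's' (18) + 5 = 23 → 'x'
  't' (19) + 5 = 24 → 'y'
  'i' (8) + 5 = 13 → 'n'
  'l' (11) + 5 = 16 → 'q'
  'l' (11) + 5 = 16 → 'q'
Result = "xynqq"


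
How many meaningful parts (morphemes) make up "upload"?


Word: "upload"
Morphemes: up- + load
Each morpheme carries meaning
= 2 morphemes


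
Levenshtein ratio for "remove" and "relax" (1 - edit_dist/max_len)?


Word 1: "remove" (length 6)
Word 2: "relax" (length 5)
One optimal edit sequence:
  1. keep 'r'
  2. keep 'e'
  3. delete 'm'  (+1)
  4. substitute 'o' -> 'l'  (+1)
  5. substitute 'v' -> 'a'  (+1)
  6. substitute 'e' -> 'x'  (+1)
Edit distance = 4
Max length = max(6, 5) = 6
Similarity = 1 - 4/6
= 0.3333


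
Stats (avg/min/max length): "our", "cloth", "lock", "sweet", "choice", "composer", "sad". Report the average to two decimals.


Lengths: "our"=3, "cloth"=5, "lock"=4, "sweet"=5, "choice"=6, "composer"=8, "sad"=3
Sum = 34, Count = 7
Average = 34/7 = 4.86
= avg=4.86, min=3, max=8


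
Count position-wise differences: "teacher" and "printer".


Comparing character by character (same length = 7):
  Pos 0: 't' vs 'p' !=
  Pos 1: 'e' vs 'r' !=
  Pos 2: 'a' vs 'i' !=
  Pos 3: 'c' vs 'n' !=
  Pos 4: 'h' vs 't' !=
  Pos 5: 'e' vs 'e' =
  Pos 6: 'r' vs 'r' =
Hamming distance = 5


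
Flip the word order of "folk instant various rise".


Original: "folk instant various rise"
Words (1..n): folk | instant | various | rise
Reversed (n..1): rise | various | instant | folk
Result = "rise various instant folk"


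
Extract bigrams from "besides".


Word: "besides" (length 7)
Number of bigrams = 7 - 2 + 1 = 6
  Position 0: "be"
  Position 1: "es"
  Position 2: "si"
  Position 3: "id"
  Position 4: "de"
  Position 5: "es"
Bigrams = "be", "es", "si", "id", "de", "es"


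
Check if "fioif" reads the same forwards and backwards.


Word: "fioif"
Reversed: "fioif"
Forward == Backward? fioif == fioif
Palindrome = Yes


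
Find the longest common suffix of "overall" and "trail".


Word 1: "overall"
Word 2: "trail"
Comparing from end:
  Pos -1: 'l' == 'l'
  Pos -2: 'l' != 'i' (stop)
LCS = "l" (length 1)


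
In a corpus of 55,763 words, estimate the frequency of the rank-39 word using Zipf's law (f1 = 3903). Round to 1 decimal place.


Zipf's law: f(r) = f(1) / r
f(1) = 3903
f(39) = 3903 / 39
= 100.1 occurrences


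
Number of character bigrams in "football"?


Word: "football" (length 8)
Number of 2-grams = length - 2 + 1 = 8 - 2 + 1
= 7


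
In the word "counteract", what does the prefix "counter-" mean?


Prefix: counter-
Example: counteract (counter- + act)
Meaning = against / opposite


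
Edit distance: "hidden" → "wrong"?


Word 1: "hidden" (length 6)
Word 2: "wrong" (length 5)
One optimal edit sequence (insert/delete/substitute each cost 1):
  1. delete 'h'  (+1)
  2. substitute 'i' -> 'w'  (+1)
  3. substitute 'd' -> 'r'  (+1)
  4. substitute 'd' -> 'o'  (+1)
  5. substitute 'e' -> 'n'  (+1)
  6. substitute 'n' -> 'g'  (+1)
Total edit operations: 6
Edit distance = 6


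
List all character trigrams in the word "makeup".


Word: "makeup" (length 6)
Number of trigrams = 6 - 3 + 1 = 4
  Position 0: "mak"
  Position 1: "ake"
  Position 2: "keu"
  Position 3: "eup"
Trigrams = "mak", "ake", "keu", "eup"


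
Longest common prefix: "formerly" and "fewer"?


Word 1: "formerly"
Word 2: "fewer"
Comparing from start:
  Pos 0: 'f' == 'f'
  Pos 1: 'o' != 'e' (stop)
LCP = "f" (length 1)


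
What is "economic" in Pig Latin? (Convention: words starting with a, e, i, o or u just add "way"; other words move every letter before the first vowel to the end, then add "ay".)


Word: "economic"
Starts with vowel → add 'way'
Pig Latin = "economicway"


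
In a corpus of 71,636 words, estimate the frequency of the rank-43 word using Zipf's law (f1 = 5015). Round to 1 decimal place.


Zipf's law: f(r) = f(1) / r
f(1) = 5015
f(43) = 5015 / 43
= 116.6 occurrences


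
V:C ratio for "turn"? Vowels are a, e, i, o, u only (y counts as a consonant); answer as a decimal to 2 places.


Word: "turn"
Vowels (a,e,i,o,u): 1
Consonants: 3
Ratio = 1/3
= 0.33


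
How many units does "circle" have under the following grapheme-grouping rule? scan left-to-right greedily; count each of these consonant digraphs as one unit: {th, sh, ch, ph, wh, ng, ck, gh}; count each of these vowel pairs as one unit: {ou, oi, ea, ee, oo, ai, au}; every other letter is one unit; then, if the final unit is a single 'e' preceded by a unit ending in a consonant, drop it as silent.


Word: "circle" (6 letters)
Left-to-right scan:
  1. 'c' (letter)
  2. 'i' (letter)
  3. 'r' (letter)
  4. 'c' (letter)
  5. 'l' (letter)
  6. 'e' (letter)
Units from scan: 6
Final unit is 'e' after a consonant -> drop as silent (-1)
Sound units = 5 units


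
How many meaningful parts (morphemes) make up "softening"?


Word: "softening"
Morphemes: soft / -en / -ing
Each morpheme carries meaning
= 3 morphemes


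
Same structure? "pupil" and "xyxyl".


Pattern of "pupil": [0, 1, 0, 2, 3]
Pattern of "xyxyl": [0, 1, 0, 1, 2]
Patterns do not match
Same pattern = No


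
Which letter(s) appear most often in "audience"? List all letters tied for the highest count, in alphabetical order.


Word: "audience"
Letter counts:
  'a': 1
  'c': 1
  'd': 1
  'e': 2
  'i': 1
  'n': 1
  'u': 1
Maximum count = 2
Most frequent = 'e' (2 times each)


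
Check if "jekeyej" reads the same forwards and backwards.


Word: "jekeyej"
Reversed: "jeyekej"
Forward == Backward? jekeyej != jeyekej
Palindrome = No


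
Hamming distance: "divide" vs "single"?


Comparing character by character (same length = 6):
  Pos 0: 'd' vs 's' !=
  Pos 1: 'i' vs 'i' =
  Pos 2: 'v' vs 'n' !=
  Pos 3: 'i' vs 'g' !=
  Pos 4: 'd' vs 'l' !=
  Pos 5: 'e' vs 'e' =
Hamming distance = 4


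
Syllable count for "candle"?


Word: "candle"
Syllable breakdown: can-dle
Counting: 2 parts
= 2 syllables


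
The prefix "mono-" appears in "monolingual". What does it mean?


Prefix: mono-
Example: monolingual = mono- + lingual
Meaning = one


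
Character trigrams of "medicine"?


Word: "medicine" (length 8)
Number of trigrams = 8 - 3 + 1 = 6
  Position 0: "med"
  Position 1: "edi"
  Position 2: "dic"
  Position 3: "ici"
  Position 4: "cin"
  Position 5: "ine"
Trigrams = "med", "edi", "dic", "ici", "cin", "ine"


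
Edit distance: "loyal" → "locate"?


Word 1: "loyal" (length 5)
Word 2: "locate" (length 6)
One optimal edit sequence (insert/delete/substitute each cost 1):
  1. keep 'l'
  2. keep 'o'
  3. substitute 'y' -> 'c'  (+1)
  4. keep 'a'
  5. insert 't'  (+1)
  6. substitute 'l' -> 'e'  (+1)
Total edit operations: 3
Edit distance = 3


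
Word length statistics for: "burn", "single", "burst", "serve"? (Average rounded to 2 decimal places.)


Lengths: "burn"=4, "single"=6, "burst"=5, "serve"=5
Sum = 20, Count = 4
Average = 20/4 = 5.00
= avg=5.00, min=4, max=6


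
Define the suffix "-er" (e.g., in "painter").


Suffix: -er
As in: painter -> paint + -er
Meaning = one who / more


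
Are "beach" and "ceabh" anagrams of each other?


Word 1: "beach" → sorted: abceh
Word 2: "ceabh" → sorted: abceh
Same letters? abceh == abceh
Anagram = Yes


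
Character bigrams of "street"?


Word: "street" (length 6)
Number of bigrams = 6 - 2 + 1 = 5
  Position 0: "st"
  Position 1: "tr"
  Position 2: "re"
  Position 3: "ee"
  Position 4: "et"
Bigrams = "st", "tr", "re", "ee", "et"


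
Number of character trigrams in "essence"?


Word: "essence" (length 7)
Number of 3-grams = length - 3 + 1 = 7 - 3 + 1
= 5


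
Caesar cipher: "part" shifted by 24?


Word: "part"
Shift: 24
Each letter → (letter + shift) mod 26:
  'p' (15) + 24 = 13 → 'n'
  'a' (0) + 24 = 24 → 'y'
  'r' (17) + 24 = 15 → 'p'
  't' (19) + 24 = 17 → 'r'
Result = "nypr"


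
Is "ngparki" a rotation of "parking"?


Word: "parking", Candidate: "ngparki"
Method: check if candidate is substring of word+word
"parkingparking" contains "ngparki"? Yes
Is rotation = Yes


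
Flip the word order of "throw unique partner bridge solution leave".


Original: "throw unique partner bridge solution leave"
Words (1..n): throw | unique | partner | bridge | solution | leave
Reversed (n..1): leave | solution | bridge | partner | unique | throw
Result = "leave solution bridge partner unique throw"


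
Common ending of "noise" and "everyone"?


Word 1: "noise"
Word 2: "everyone"
Comparing from end:
  Pos -1: 'e' == 'e'
  Pos -2: 's' != 'n' (stop)
LCS = "e" (length 1)


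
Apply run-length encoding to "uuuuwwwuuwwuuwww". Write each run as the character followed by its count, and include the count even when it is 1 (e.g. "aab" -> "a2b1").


String: "uuuuwwwuuwwuuwww"
Scanning for consecutive runs:
  'u' x 4
  'w' x 3
  'u' x 2
  'w' x 2
  'u' x 2
  'w' x 3
RLE = "u4w3u2w2u2w3"


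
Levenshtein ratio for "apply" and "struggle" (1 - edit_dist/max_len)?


Word 1: "apply" (length 5)
Word 2: "struggle" (length 8)
One optimal edit sequence:
  1. insert 's'  (+1)
  2. insert 't'  (+1)
  3. insert 'r'  (+1)
  4. substitute 'a' -> 'u'  (+1)
  5. substitute 'p' -> 'g'  (+1)
  6. substitute 'p' -> 'g'  (+1)
  7. keep 'l'
  8. substitute 'y' -> 'e'  (+1)
Edit distance = 7
Max length = max(5, 8) = 8
Similarity = 1 - 7/8
= 0.1250


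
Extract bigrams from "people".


Word: "people" (length 6)
Number of bigrams = 6 - 2 + 1 = 5
  Position 0: "pe"
  Position 1: "eo"
  Position 2: "op"
  Position 3: "pl"
  Position 4: "le"
Bigrams = "pe", "eo", "op", "pl", "le"


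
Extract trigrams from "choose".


Word: "choose" (length 6)
Number of trigrams = 6 - 3 + 1 = 4
  Position 0: "cho"
  Position 1: "hoo"
  Position 2: "oos"
  Position 3: "ose"
Trigrams = "cho", "hoo", "oos", "ose"


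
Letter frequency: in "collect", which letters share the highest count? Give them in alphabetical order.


Word: "collect"
Letter counts:
  'c': 2
  'e': 1
  'l': 2
  'o': 1
  't': 1
Maximum count = 2
Most frequent = 'c', 'l' (2 times each)


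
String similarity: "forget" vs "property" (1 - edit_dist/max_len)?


Word 1: "forget" (length 6)
Word 2: "property" (length 8)
One optimal edit sequence:
  1. insert 'p'  (+1)
  2. substitute 'f' -> 'r'  (+1)
  3. keep 'o'
  4. substitute 'r' -> 'p'  (+1)
  5. substitute 'g' -> 'e'  (+1)
  6. substitute 'e' -> 'r'  (+1)
  7. keep 't'
  8. insert 'y'  (+1)
Edit distance = 6
Max length = max(6, 8) = 8
Similarity = 1 - 6/8
= 0.2500


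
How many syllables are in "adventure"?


Word: "adventure"
Syllable breakdown: ad · ven · ture
Counting: 3 parts
= 3 syllables


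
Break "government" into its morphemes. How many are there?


Word: "government"
Morphemes: govern + -ment
Each morpheme carries meaning
= 2 morphemes


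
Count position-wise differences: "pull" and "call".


Comparing character by character (same length = 4):
  Pos 0: 'p' vs 'c' !=
  Pos 1: 'u' vs 'a' !=
  Pos 2: 'l' vs 'l' =
  Pos 3: 'l' vs 'l' =
Hamming distance = 2


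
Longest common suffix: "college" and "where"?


Word 1: "college"
Word 2: "where"
Comparing from end:
  Pos -1: 'e' == 'e'
  Pos -2: 'g' != 'r' (stop)
LCS = "e" (length 1)


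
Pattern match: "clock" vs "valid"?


Pattern of "clock": [0, 1, 2, 0, 3]
Pattern of "valid": [0, 1, 2, 3, 4]
Patterns do not match
Same pattern = No


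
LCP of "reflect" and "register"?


Word 1: "reflect"
Word 2: "register"
Comparing from start:
  Pos 0: 'r' == 'r'
  Pos 1: 'e' == 'e'
  Pos 2: 'f' != 'g' (stop)
LCP = "re" (length 2)


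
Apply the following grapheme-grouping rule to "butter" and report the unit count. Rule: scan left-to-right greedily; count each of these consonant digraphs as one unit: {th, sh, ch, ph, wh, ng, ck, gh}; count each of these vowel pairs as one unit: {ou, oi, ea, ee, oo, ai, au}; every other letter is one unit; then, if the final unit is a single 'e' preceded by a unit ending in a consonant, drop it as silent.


Word: "butter" (6 letters)
Left-to-right scan:
  [1] 'b' (letter)
  [2] 'u' (letter)
  [3] 't' (letter)
  [4] 't' (letter)
  [5] 'e' (letter)
  [6] 'r' (letter)
Units from scan: 6
Sound units = 6 units


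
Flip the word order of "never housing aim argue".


Original: "never housing aim argue"
Words (1..n): never | housing | aim | argue
Reversed (n..1): argue | aim | housing | never
Result = "argue aim housing never"


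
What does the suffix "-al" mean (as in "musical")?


Suffix: -al
Example: musical = music + -al
Meaning = relating to


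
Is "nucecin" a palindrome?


Word: "nucecin"
Reversed: "nicecun"
Forward == Backward? nucecin != nicecun
Palindrome = No


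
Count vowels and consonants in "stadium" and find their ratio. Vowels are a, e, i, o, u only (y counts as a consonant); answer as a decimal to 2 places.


Word: "stadium"
Vowels (a,e,i,o,u): 3
Consonants: 4
Ratio = 3/4
= 0.75


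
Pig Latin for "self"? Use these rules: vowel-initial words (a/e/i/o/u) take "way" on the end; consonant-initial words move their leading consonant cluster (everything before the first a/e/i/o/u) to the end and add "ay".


Word: "self"
Starts with consonant(s) → move to end, add 'ay'
Consonant cluster: "s"
Pig Latin = "elfsay"


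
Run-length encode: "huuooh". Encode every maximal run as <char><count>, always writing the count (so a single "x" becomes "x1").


String: "huuooh"
Scanning for consecutive runs:
  'h' x 1
  'u' x 2
  'o' x 2
  'h' x 1
RLE = "h1u2o2h1"


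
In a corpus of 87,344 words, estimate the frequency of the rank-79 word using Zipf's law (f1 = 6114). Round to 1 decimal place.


Zipf's law: f(r) = f(1) / r
f(1) = 6114
f(79) = 6114 / 79
= 77.4 occurrences


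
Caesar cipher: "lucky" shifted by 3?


Word: "lucky"
Shift: 3
Each letter → (letter + shift) mod 26:
  'l' (11) + 3 = 14 → 'o'
  'u' (20) + 3 = 23 → 'x'
  'c' (2) + 3 = 5 → 'f'
  'k' (10) + 3 = 13 → 'n'
  'y' (24) + 3 = 1 → 'b'
Result = "oxfnb"


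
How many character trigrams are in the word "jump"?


Word: "jump" (length 4)
Number of 3-grams = length - 3 + 1 = 4 - 3 + 1
= 2


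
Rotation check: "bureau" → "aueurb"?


Word: "bureau", Candidate: "aueurb"
Method: check if candidate is substring of word+word
"bureaubureau" contains "aueurb"? No
Is rotation = No


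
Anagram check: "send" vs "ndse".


Word 1: "send" → sorted: dens
Word 2: "ndse" → sorted: dens
Same letters? dens == dens
Anagram = Yes


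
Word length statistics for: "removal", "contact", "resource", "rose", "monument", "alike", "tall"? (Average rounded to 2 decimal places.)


Lengths: "removal"=7, "contact"=7, "resource"=8, "rose"=4, "monument"=8, "alike"=5, "tall"=4
Sum = 43, Count = 7
Average = 43/7 = 6.14
= avg=6.14, min=4, max=8


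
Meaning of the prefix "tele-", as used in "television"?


Prefix: tele-
Example: television (tele- + vision)
Meaning = distant


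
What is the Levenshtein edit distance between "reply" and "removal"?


Word 1: "reply" (length 5)
Word 2: "removal" (length 7)
One optimal edit sequence (insert/delete/substitute each cost 1):
  1. keep 'r'
  2. keep 'e'
  3. insert 'm'  (+1)
  4. insert 'o'  (+1)
  5. substitute 'p' -> 'v'  (+1)
  6. substitute 'l' -> 'a'  (+1)
  7. substitute 'y' -> 'l'  (+1)
Total edit operations: 5
Edit distance = 5


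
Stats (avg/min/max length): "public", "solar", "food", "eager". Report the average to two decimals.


Lengths: "public"=6, "solar"=5, "food"=4, "eager"=5
Sum = 20, Count = 4
Average = 20/4 = 5.00
= avg=5.00, min=4, max=6


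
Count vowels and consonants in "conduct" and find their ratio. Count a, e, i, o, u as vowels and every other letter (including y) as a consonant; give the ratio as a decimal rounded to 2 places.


Word: "conduct"
Vowels (a,e,i,o,u): 2
Consonants: 5
Ratio = 2/5
= 0.40


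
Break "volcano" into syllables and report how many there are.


Word: "volcano"
Syllable breakdown: vol / ca / no
Counting: 3 parts
= 3 syllables


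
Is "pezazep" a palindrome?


Word: "pezazep"
Reversed: "pezazep"
Forward == Backward? pezazep == pezazep
Palindrome = Yes


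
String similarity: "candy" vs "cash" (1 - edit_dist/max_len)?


Word 1: "candy" (length 5)
Word 2: "cash" (length 4)
One optimal edit sequence:
  1. keep 'c'
  2. keep 'a'
  3. delete 'n'  (+1)
  4. substitute 'd' -> 's'  (+1)
  5. substitute 'y' -> 'h'  (+1)
Edit distance = 3
Max length = max(5, 4) = 5
Similarity = 1 - 3/5
= 0.4000
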